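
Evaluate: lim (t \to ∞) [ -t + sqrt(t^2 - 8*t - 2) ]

This has the form ∞ − ∞. Multiply and divide by the conjugate √(t^2 - 8*t - 2) + t.
That gives (-8t - 2) / (√(t^2 - 8*t - 2) + t).
Divide numerator and denominator by t: the limit is -8/(2·1) = -4.

-4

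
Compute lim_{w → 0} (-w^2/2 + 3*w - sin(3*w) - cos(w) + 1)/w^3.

9/2

Substitution gives 0/0 (the numerator vanishes to order 3).
Expand each term to order w^3: the coefficient of w^3 in −cos(w) is 0 and in −sin(3w) is 9/2.
Lower-order terms cancel with the polynomial part, so the numerator is (9/2)·w^3 + o(w^3), and the limit is (9/2)/(1) = 9/2.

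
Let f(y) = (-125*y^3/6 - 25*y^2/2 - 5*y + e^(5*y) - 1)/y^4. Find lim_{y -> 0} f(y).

Direct substitution gives 0/0.
Apply L'Hôpital: lim (-125*y^2/2 - 25*y + 5*e^(5*y) - 5)/(4*y^3), still 0/0.
Apply L'Hôpital: lim (-125*y + 25*e^(5*y) - 25)/(12*y^2), still 0/0.
Apply L'Hôpital: lim (125*e^(5*y) - 125)/(24*y), still 0/0.
After 4 applications of L'Hôpital's rule the quotient is (625*e^(5*y))/(24); substituting y = 0 gives 625/24.

625/24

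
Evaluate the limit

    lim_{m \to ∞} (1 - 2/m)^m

The base → 1 and the exponent → ∞: a 1^∞ form.
Take logarithms: (m)·ln(1 - 2/m). Since ln(1+u) ~ u for small u, this behaves like (m)·(-2/m) → -2.
So the limit is e^(-2).

e^(-2)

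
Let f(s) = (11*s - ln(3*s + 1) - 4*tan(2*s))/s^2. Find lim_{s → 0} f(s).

Substitution gives 0/0; apply L'Hôpital's rule 2 times.
After differentiating numerator and denominator 2 times the quotient is (-32*tan(2*s)/cos(2*s)^2 + 9/(3*s + 1)^2)/(2); at s = 0 this is 9/2.

9/2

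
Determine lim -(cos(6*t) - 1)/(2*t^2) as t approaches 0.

Direct substitution gives 0/0.
Apply L'Hôpital: lim (-6*sin(6*t))/(-4*t), still 0/0.
After 2 applications of L'Hôpital's rule the quotient is (-36*cos(6*t))/(-4); substituting t = 0 gives 9.

9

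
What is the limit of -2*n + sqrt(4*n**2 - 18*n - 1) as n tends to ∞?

This has the form ∞ − ∞. Multiply and divide by the conjugate √(4*n^2 - 18*n - 1) + 2n.
That gives (-18n - 1) / (√(4*n^2 - 18*n - 1) + 2n).
Divide numerator and denominator by n: the limit is -18/(2·2) = -9/2.

-9/2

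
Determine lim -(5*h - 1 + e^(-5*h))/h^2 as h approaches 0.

-25/2

Direct substitution gives 0/0.
Apply L'Hôpital: lim (5 - 5*e^(-5*h))/(-2*h), still 0/0.
After 2 applications of L'Hôpital's rule the quotient is (25*e^(-5*h))/(-2); substituting h = 0 gives -25/2.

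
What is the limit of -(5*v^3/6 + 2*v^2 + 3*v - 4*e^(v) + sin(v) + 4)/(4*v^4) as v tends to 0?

1/24

Substitution gives 0/0 (the numerator vanishes to order 4).
Expand each term to order v^4: the coefficient of v^4 in sin(v) is 0 and in -4·e^(v) is -1/6.
Lower-order terms cancel with the polynomial part, so the numerator is (-1/6)·v^4 + o(v^4), and the limit is (-1/6)/(-4) = 1/24.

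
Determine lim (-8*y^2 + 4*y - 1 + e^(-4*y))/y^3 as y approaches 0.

Direct substitution gives 0/0.
Apply L'Hôpital: lim (-16*y + 4 - 4*e^(-4*y))/(3*y^2), still 0/0.
Apply L'Hôpital: lim (-16 + 16*e^(-4*y))/(6*y), still 0/0.
After 3 applications of L'Hôpital's rule the quotient is (-64*e^(-4*y))/(6); substituting y = 0 gives -32/3.

-32/3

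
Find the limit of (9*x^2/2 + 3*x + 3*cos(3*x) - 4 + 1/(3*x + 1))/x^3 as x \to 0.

-27

Substitution gives 0/0; apply L'Hôpital's rule 3 times.
After differentiating numerator and denominator 3 times the quotient is (81*sin(3*x) - 162/(3*x + 1)^4)/(6); at x = 0 this is -27.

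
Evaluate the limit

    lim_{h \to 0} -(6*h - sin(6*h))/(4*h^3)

Direct substitution gives 0/0.
Apply L'Hôpital: lim (6 - 6*cos(6*h))/(-12*h^2), still 0/0.
Apply L'Hôpital: lim (36*sin(6*h))/(-24*h), still 0/0.
After 3 applications of L'Hôpital's rule the quotient is (216*cos(6*h))/(-24); substituting h = 0 gives -9.

-9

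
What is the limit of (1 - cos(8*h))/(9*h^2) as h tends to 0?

32/9

Substitution gives 0/0.
Use (1 − cos u)/u² → 1/2 with u = 8h: the limit is 8²/(2·9) = 32/9.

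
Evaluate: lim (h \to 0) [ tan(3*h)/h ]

Substitution gives 0/0.
Since tan(u)/u → 1 as u → 0, tan(3h)/(3h) → 1 and the limit is 3.

3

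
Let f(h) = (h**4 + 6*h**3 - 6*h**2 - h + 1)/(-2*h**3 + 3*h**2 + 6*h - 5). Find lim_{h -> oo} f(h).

-∞

The numerator has higher degree (4 > 3); the quotient behaves like (1/(-2))·h^1 for large |h|.
As h → +∞ this diverges to -∞.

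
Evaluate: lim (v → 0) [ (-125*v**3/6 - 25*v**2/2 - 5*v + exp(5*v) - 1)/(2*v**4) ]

625/48

Direct substitution gives 0/0.
Apply L'Hôpital: lim (-125*v^2/2 - 25*v + 5*e^(5*v) - 5)/(8*v^3), still 0/0.
Apply L'Hôpital: lim (-125*v + 25*e^(5*v) - 25)/(24*v^2), still 0/0.
Apply L'Hôpital: lim (125*e^(5*v) - 125)/(48*v), still 0/0.
After 4 applications of L'Hôpital's rule the quotient is (625*e^(5*v))/(48); substituting v = 0 gives 625/48.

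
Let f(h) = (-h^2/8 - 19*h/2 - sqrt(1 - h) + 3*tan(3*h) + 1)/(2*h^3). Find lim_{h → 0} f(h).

Substitution gives 0/0 (the numerator vanishes to order 3).
Expand each term to order h^3: the coefficient of h^3 in 3·tan(3h) is 27 and in −√(1 - h) is 1/16.
Lower-order terms cancel with the polynomial part, so the numerator is (433/16)·h^3 + o(h^3), and the limit is (433/16)/(2) = 433/32.

433/32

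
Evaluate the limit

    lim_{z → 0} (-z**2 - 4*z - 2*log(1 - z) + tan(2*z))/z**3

10/3

Substitution gives 0/0; apply L'Hôpital's rule 3 times.
After differentiating numerator and denominator 3 times the quotient is (4*(4*(z - 1)^3*(3*tan(2*z)^2 + 1)/cos(2*z)^2 - 1)/(z - 1)^3)/(6); at z = 0 this is 10/3.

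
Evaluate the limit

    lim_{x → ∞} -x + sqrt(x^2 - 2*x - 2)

-1

An ∞ − ∞ form. Rationalising with the conjugate, the difference becomes (-2x - 2) / (√(x^2 - 2*x - 2) + x).
For large x the denominator behaves like 2·x, so the quotient tends to -2/2 = -1.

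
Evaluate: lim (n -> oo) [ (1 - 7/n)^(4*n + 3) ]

Write it as [(1 - 7/n)^n]^(4) · (1 - 7/n)^(3). The bracketed term tends to e^(-7) and the second factor to 1, so the limit is e^(-28).

e^(-28)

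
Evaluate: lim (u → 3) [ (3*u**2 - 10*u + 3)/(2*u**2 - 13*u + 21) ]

-8

At u = 3 both the top and bottom vanish — a removable singularity. Factoring out (u - 3) from each leaves (3*u - 1)/(2*u - 7), which at u = 3 equals -8.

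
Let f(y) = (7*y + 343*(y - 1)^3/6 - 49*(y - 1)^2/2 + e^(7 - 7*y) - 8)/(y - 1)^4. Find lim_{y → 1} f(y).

Direct substitution gives 0/0.
Apply L'Hôpital: lim (-49*y + 343*(y - 1)^2/2 - 7*e^(7 - 7*y) + 56)/(4*(y - 1)^3), still 0/0.
Apply L'Hôpital: lim (343*y + 49*e^(7 - 7*y) - 392)/(12*(y - 1)^2), still 0/0.
Apply L'Hôpital: lim (343 - 343*e^(7 - 7*y))/(24*y - 24), still 0/0.
After 4 applications of L'Hôpital's rule the quotient is (2401*e^(7 - 7*y))/(24); substituting y = 1 gives 2401/24.

2401/24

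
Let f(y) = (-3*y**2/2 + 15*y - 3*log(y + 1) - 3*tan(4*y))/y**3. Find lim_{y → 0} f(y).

-65

Substitution gives 0/0; apply L'Hôpital's rule 3 times.
After differentiating numerator and denominator 3 times the quotient is (-768*tan(4*y)^2/cos(4*y)^2 - 384/cos(4*y)^4 - 6/(y + 1)^3)/(6); at y = 0 this is -65.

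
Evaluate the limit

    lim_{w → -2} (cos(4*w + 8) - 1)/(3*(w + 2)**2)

-8/3

Direct substitution gives 0/0.
Apply L'Hôpital: lim (-4*sin(4*w + 8))/(6*w + 12), still 0/0.
After 2 applications of L'Hôpital's rule the quotient is (-16*cos(4*w + 8))/(6); substituting w = -2 gives -8/3.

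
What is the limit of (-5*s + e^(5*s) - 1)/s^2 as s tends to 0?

Direct substitution gives 0/0.
Apply L'Hôpital: lim (5*e^(5*s) - 5)/(2*s), still 0/0.
After 2 applications of L'Hôpital's rule the quotient is (25*e^(5*s))/(2); substituting s = 0 gives 25/2.

25/2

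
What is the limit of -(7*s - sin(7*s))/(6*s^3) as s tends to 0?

-343/36

Direct substitution gives 0/0.
Apply L'Hôpital: lim (7 - 7*cos(7*s))/(-18*s^2), still 0/0.
Apply L'Hôpital: lim (49*sin(7*s))/(-36*s), still 0/0.
After 3 applications of L'Hôpital's rule the quotient is (343*cos(7*s))/(-36); substituting s = 0 gives -343/36.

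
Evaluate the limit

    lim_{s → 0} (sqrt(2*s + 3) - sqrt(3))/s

√(3)/3

Substitution gives 0/0. Multiply numerator and denominator by the conjugate √(3 + 2s) + √3.
The numerator becomes (3 + 2s) − 3 = 2s, so the expression simplifies to 2/(√(3 + 2s) + √3).
Letting s → 0 gives 2/(2√3) = √(3)/3.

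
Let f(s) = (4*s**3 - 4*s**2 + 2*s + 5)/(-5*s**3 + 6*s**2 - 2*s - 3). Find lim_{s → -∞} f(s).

-4/5

Numerator and denominator both have degree 3.
Dividing every term by s^3, all lower-order terms vanish and the limit is the ratio of leading coefficients, 4/(-5) = -4/5.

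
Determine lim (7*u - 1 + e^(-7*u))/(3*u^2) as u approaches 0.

49/6

Direct substitution gives 0/0.
Apply L'Hôpital: lim (7 - 7*e^(-7*u))/(6*u), still 0/0.
After 2 applications of L'Hôpital's rule the quotient is (49*e^(-7*u))/(6); substituting u = 0 gives 49/6.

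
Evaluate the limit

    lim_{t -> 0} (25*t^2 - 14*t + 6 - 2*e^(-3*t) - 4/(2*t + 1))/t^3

Substitution gives 0/0; apply L'Hôpital's rule 3 times.
After differentiating numerator and denominator 3 times the quotient is (54*e^(-3*t) + 192/(2*t + 1)^4)/(6); at t = 0 this is 41.

41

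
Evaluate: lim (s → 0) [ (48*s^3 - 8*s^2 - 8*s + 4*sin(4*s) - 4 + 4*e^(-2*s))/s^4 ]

Substitution gives 0/0 (the numerator vanishes to order 4).
Expand each term to order s^4: the coefficient of s^4 in 4·e^(-2s) is 8/3 and in 4·sin(4s) is 0.
Lower-order terms cancel with the polynomial part, so the numerator is (8/3)·s^4 + o(s^4), and the limit is (8/3)/(1) = 8/3.

8/3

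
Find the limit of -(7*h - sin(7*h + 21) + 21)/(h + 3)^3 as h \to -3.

-343/6

Direct substitution gives 0/0.
Apply L'Hôpital: lim (7 - 7*cos(7*h + 21))/(-3*(h + 3)^2), still 0/0.
Apply L'Hôpital: lim (49*sin(7*h + 21))/(-6*h - 18), still 0/0.
After 3 applications of L'Hôpital's rule the quotient is (343*cos(7*h + 21))/(-6); substituting h = -3 gives -343/6.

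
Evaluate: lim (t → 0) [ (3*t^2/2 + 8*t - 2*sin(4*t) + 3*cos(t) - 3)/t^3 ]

Substitution gives 0/0; apply L'Hôpital's rule 3 times.
After differentiating numerator and denominator 3 times the quotient is (3*sin(t) + 128*cos(4*t))/(6); at t = 0 this is 64/3.

64/3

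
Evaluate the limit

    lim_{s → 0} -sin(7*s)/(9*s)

-7/9

Substitution gives 0/0.
Write it as (7/(-9))·sin(7s)/(7s); since sin(u)/u → 1, the limit is -7/9.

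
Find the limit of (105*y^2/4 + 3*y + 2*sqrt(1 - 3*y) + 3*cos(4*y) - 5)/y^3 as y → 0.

Substitution gives 0/0 (the numerator vanishes to order 3).
Expand each term to order y^3: the coefficient of y^3 in 2·√(1 - 3y) is -27/8 and in 3·cos(4y) is 0.
Lower-order terms cancel with the polynomial part, so the numerator is (-27/8)·y^3 + o(y^3), and the limit is (-27/8)/(1) = -27/8.

-27/8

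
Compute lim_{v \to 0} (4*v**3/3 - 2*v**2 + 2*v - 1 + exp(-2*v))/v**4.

2/3

Direct substitution gives 0/0.
Apply L'Hôpital: lim (4*v^2 - 4*v + 2 - 2*e^(-2*v))/(4*v^3), still 0/0.
Apply L'Hôpital: lim (8*v - 4 + 4*e^(-2*v))/(12*v^2), still 0/0.
Apply L'Hôpital: lim (8 - 8*e^(-2*v))/(24*v), still 0/0.
After 4 applications of L'Hôpital's rule the quotient is (16*e^(-2*v))/(24); substituting v = 0 gives 2/3.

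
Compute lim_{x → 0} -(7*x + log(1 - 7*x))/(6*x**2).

49/12

Direct substitution gives 0/0.
Apply L'Hôpital: lim (7 - 7/(1 - 7*x))/(-12*x), still 0/0.
After 2 applications of L'Hôpital's rule the quotient is (-49/(1 - 7*x)^2)/(-12); substituting x = 0 gives 49/12.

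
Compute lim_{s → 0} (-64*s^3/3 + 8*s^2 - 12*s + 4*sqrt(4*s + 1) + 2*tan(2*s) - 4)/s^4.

Substitution gives 0/0; apply L'Hôpital's rule 4 times.
After differentiating numerator and denominator 4 times the quotient is (768*tan(2*s)^3/cos(2*s)^2 + 512*tan(2*s)/cos(2*s)^2 - 960/(4*s + 1)^(7/2))/(24); at s = 0 this is -40.

-40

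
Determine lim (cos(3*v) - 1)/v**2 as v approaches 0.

-9/2

Direct substitution gives 0/0.
Apply L'Hôpital: lim (-3*sin(3*v))/(2*v), still 0/0.
After 2 applications of L'Hôpital's rule the quotient is (-9*cos(3*v))/(2); substituting v = 0 gives -9/2.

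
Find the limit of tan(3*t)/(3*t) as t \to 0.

1

Substitution gives 0/0.
Since tan(u)/u → 1 as u → 0, tan(3t)/(3t) → 1 and the limit is 3/3 = 1.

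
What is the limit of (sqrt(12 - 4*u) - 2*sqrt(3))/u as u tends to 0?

-√(3)/3

A 0/0 form; rationalise with √(12 - 4u) + √12. This collapses the numerator to -4u, leaving -4/(√(12 - 4u) + √12) → -4/(2√12) = -√(3)/3.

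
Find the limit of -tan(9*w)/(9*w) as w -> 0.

Substitution gives 0/0.
Since tan(u)/u → 1 as u → 0, tan(9w)/(9w) → 1 and the limit is 9/(-9) = -1.

-1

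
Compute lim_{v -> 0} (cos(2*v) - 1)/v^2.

-2

Direct substitution gives 0/0.
Apply L'Hôpital: lim (-2*sin(2*v))/(2*v), still 0/0.
After 2 applications of L'Hôpital's rule the quotient is (-4*cos(2*v))/(2); substituting v = 0 gives -2.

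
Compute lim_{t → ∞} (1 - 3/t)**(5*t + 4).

Write it as [(1 - 3/t)^t]^(5) · (1 - 3/t)^(4). The bracketed term tends to e^(-3) and the second factor to 1, so the limit is e^(-15).

e^(-15)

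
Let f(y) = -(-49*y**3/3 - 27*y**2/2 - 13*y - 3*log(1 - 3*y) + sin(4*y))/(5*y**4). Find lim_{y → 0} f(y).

-243/20

Substitution gives 0/0; apply L'Hôpital's rule 4 times.
After differentiating numerator and denominator 4 times the quotient is (256*sin(4*y) + 1458/(3*y - 1)^4)/(-120); at y = 0 this is -243/20.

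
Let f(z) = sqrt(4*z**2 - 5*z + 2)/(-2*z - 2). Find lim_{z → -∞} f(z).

For large |z|, √(4*z^2 - 5*z + 2) ≈ √4·|z| and the denominator ≈ -2z.
Since z → −∞, |z| = −z, giving −√4/(-2) = 1.

1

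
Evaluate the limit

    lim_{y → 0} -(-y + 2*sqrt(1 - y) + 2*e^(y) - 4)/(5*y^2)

-3/20

Substitution gives 0/0; apply L'Hôpital's rule 2 times.
After differentiating numerator and denominator 2 times the quotient is (2*e^(y) - 1/(2*(1 - y)^(3/2)))/(-10); at y = 0 this is -3/20.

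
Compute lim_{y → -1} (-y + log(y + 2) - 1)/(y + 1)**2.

Direct substitution gives 0/0.
Apply L'Hôpital: lim (-1 + 1/(y + 2))/(2*y + 2), still 0/0.
After 2 applications of L'Hôpital's rule the quotient is (-1/(y + 2)^2)/(2); substituting y = -1 gives -1/2.

-1/2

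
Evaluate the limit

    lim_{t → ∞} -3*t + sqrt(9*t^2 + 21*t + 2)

7/2

An ∞ − ∞ form. Rationalising with the conjugate, the difference becomes (21t + 2) / (√(9*t^2 + 21*t + 2) + 3t).
For large t the denominator behaves like 2·3t, so the quotient tends to 21/6 = 7/2.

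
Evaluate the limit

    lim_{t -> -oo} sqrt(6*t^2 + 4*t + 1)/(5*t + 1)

For large |t|, √(6*t^2 + 4*t + 1) ≈ √6·|t| and the denominator ≈ 5t.
Since t → −∞, |t| = −t, giving −√6/(5) = -√(6)/5.

-√(6)/5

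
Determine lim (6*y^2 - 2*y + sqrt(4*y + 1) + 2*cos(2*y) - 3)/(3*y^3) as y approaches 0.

4/3

Substitution gives 0/0; apply L'Hôpital's rule 3 times.
After differentiating numerator and denominator 3 times the quotient is (16*sin(2*y) + 24/(4*y + 1)^(5/2))/(18); at y = 0 this is 4/3.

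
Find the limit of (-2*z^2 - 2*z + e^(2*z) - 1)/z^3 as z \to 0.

4/3

Direct substitution gives 0/0.
Apply L'Hôpital: lim (-4*z + 2*e^(2*z) - 2)/(3*z^2), still 0/0.
Apply L'Hôpital: lim (4*e^(2*z) - 4)/(6*z), still 0/0.
After 3 applications of L'Hôpital's rule the quotient is (8*e^(2*z))/(6); substituting z = 0 gives 4/3.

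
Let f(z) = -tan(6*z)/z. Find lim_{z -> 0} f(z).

-6

Substitution gives 0/0.
Since tan(u)/u → 1 as u → 0, tan(6z)/(6z) → 1 and the limit is 6/(-1) = -6.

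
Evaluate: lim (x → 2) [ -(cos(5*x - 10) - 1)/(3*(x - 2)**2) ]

25/6

Direct substitution gives 0/0.
Apply L'Hôpital: lim (-5*sin(5*x - 10))/(12 - 6*x), still 0/0.
After 2 applications of L'Hôpital's rule the quotient is (-25*cos(5*x - 10))/(-6); substituting x = 2 gives 25/6.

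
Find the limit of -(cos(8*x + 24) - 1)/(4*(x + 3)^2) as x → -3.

Direct substitution gives 0/0.
Apply L'Hôpital: lim (-8*sin(8*x + 24))/(-8*x - 24), still 0/0.
After 2 applications of L'Hôpital's rule the quotient is (-64*cos(8*x + 24))/(-8); substituting x = -3 gives 8.

8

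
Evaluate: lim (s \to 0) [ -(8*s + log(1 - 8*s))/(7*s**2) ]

32/7

Direct substitution gives 0/0.
Apply L'Hôpital: lim (8 - 8/(1 - 8*s))/(-14*s), still 0/0.
After 2 applications of L'Hôpital's rule the quotient is (-64/(1 - 8*s)^2)/(-14); substituting s = 0 gives 32/7.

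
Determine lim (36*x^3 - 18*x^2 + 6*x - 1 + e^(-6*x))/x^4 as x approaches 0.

Direct substitution gives 0/0.
Apply L'Hôpital: lim (108*x^2 - 36*x + 6 - 6*e^(-6*x))/(4*x^3), still 0/0.
Apply L'Hôpital: lim (216*x - 36 + 36*e^(-6*x))/(12*x^2), still 0/0.
Apply L'Hôpital: lim (216 - 216*e^(-6*x))/(24*x), still 0/0.
After 4 applications of L'Hôpital's rule the quotient is (1296*e^(-6*x))/(24); substituting x = 0 gives 54.

54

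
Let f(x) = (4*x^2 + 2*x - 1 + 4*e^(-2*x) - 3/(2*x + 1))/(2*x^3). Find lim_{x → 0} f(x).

28/3

Substitution gives 0/0 (the numerator vanishes to order 3).
Expand each term to order x^3: the coefficient of x^3 in 4·e^(-2x) is -16/3 and in -3·1/(1 + 2x) is 24.
Lower-order terms cancel with the polynomial part, so the numerator is (56/3)·x^3 + o(x^3), and the limit is (56/3)/(2) = 28/3.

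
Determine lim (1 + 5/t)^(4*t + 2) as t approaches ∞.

e^(20)

Let L be the limit and take ln: ln L = lim (4t + 2)·ln(1 + 5/t) = lim (4t + 2)·(5/t + O(1/t²)) = 20.
Hence L = e^(20).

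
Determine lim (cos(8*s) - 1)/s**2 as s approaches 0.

Direct substitution gives 0/0.
Apply L'Hôpital: lim (-8*sin(8*s))/(2*s), still 0/0.
After 2 applications of L'Hôpital's rule the quotient is (-64*cos(8*s))/(2); substituting s = 0 gives -32.

-32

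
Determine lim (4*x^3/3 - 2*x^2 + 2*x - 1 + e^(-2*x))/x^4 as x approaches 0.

2/3

Direct substitution gives 0/0.
Apply L'Hôpital: lim (4*x^2 - 4*x + 2 - 2*e^(-2*x))/(4*x^3), still 0/0.
Apply L'Hôpital: lim (8*x - 4 + 4*e^(-2*x))/(12*x^2), still 0/0.
Apply L'Hôpital: lim (8 - 8*e^(-2*x))/(24*x), still 0/0.
After 4 applications of L'Hôpital's rule the quotient is (16*e^(-2*x))/(24); substituting x = 0 gives 2/3.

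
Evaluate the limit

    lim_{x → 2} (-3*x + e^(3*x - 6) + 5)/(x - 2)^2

9/2

Direct substitution gives 0/0.
Apply L'Hôpital: lim (3*e^(3*x - 6) - 3)/(2*x - 4), still 0/0.
After 2 applications of L'Hôpital's rule the quotient is (9*e^(3*x - 6))/(2); substituting x = 2 gives 9/2.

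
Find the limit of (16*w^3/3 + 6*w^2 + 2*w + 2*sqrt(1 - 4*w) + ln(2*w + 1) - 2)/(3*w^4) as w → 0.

-8

Substitution gives 0/0 (the numerator vanishes to order 4).
Expand each term to order w^4: the coefficient of w^4 in ln(1 + 2w) is -4 and in 2·√(1 - 4w) is -20.
Lower-order terms cancel with the polynomial part, so the numerator is (-24)·w^4 + o(w^4), and the limit is (-24)/(3) = -8.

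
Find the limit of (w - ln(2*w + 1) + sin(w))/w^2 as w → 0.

Substitution gives 0/0; apply L'Hôpital's rule 2 times.
After differentiating numerator and denominator 2 times the quotient is (-sin(w) + 4/(2*w + 1)^2)/(2); at w = 0 this is 2.

2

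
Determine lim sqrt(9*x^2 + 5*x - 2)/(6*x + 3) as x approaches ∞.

For large |x|, √(9*x^2 + 5*x - 2) ≈ √9·|x| and the denominator ≈ 6x.
Since x → +∞, |x| = x, giving √9/(6) = 1/2.

1/2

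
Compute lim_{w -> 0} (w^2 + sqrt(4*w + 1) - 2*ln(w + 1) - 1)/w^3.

10/3

Substitution gives 0/0 (the numerator vanishes to order 3).
Expand each term to order w^3: the coefficient of w^3 in -2·ln(1 + w) is -2/3 and in √(1 + 4w) is 4.
Lower-order terms cancel with the polynomial part, so the numerator is (10/3)·w^3 + o(w^3), and the limit is (10/3)/(1) = 10/3.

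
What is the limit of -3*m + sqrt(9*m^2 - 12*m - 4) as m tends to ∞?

-2

An ∞ − ∞ form. Rationalising with the conjugate, the difference becomes (-12m - 4) / (√(9*m^2 - 12*m - 4) + 3m).
For large m the denominator behaves like 2·3m, so the quotient tends to -12/6 = -2.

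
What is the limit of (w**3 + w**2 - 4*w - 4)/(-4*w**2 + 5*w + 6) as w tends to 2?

-12/11

At w = 2 both the top and bottom vanish — a removable singularity. Factoring out (w - 2) from each leaves (w^2 + 3*w + 2)/(-4*w - 3), which at w = 2 equals -12/11.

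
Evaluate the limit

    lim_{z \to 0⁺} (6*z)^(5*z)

1

Base → 0⁺ and exponent → 0⁺: a 0^0 form.
Take logs: 5z·ln(6z). This is 0·(−∞); rewriting as ln(6z)/(1/(5z)) and applying L'Hôpital gives 0.
Hence the limit is e^0 = 1.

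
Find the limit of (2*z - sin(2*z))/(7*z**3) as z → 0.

Direct substitution gives 0/0.
Apply L'Hôpital: lim (2 - 2*cos(2*z))/(21*z^2), still 0/0.
Apply L'Hôpital: lim (4*sin(2*z))/(42*z), still 0/0.
After 3 applications of L'Hôpital's rule the quotient is (8*cos(2*z))/(42); substituting z = 0 gives 4/21.

4/21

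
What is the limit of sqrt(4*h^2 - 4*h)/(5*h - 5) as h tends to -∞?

-2/5

For large |h|, √(4*h^2 - 4*h) ≈ √4·|h| and the denominator ≈ 5h.
Since h → −∞, |h| = −h, giving −√4/(5) = -2/5.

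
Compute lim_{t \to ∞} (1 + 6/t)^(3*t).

The base → 1 and the exponent → ∞: a 1^∞ form.
Take logarithms: (3t)·ln(1 + 6/t). Since ln(1+u) ~ u for small u, this behaves like (3t)·(6/t) → 18.
So the limit is e^(18).

e^(18)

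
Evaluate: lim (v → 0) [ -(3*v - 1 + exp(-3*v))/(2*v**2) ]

-9/4

Direct substitution gives 0/0.
Apply L'Hôpital: lim (3 - 3*e^(-3*v))/(-4*v), still 0/0.
After 2 applications of L'Hôpital's rule the quotient is (9*e^(-3*v))/(-4); substituting v = 0 gives -9/4.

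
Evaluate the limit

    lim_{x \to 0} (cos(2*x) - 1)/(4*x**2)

-1/2

Direct substitution gives 0/0.
Apply L'Hôpital: lim (-2*sin(2*x))/(8*x), still 0/0.
After 2 applications of L'Hôpital's rule the quotient is (-4*cos(2*x))/(8); substituting x = 0 gives -1/2.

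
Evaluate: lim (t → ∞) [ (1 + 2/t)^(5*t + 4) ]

Let L be the limit and take ln: ln L = lim (5t + 4)·ln(1 + 2/t) = lim (5t + 4)·(2/t + O(1/t²)) = 10.
Hence L = e^(10).

e^(10)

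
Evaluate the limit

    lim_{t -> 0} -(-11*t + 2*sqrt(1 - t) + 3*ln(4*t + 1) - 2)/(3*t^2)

Substitution gives 0/0 (the numerator vanishes to order 2).
Expand each term to order t^2: the coefficient of t^2 in 2·√(1 - t) is -1/4 and in 3·ln(1 + 4t) is -24.
Lower-order terms cancel with the polynomial part, so the numerator is (-97/4)·t^2 + o(t^2), and the limit is (-97/4)/(-3) = 97/12.

97/12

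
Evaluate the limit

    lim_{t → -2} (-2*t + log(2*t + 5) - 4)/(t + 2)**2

Direct substitution gives 0/0.
Apply L'Hôpital: lim (-2 + 2/(2*t + 5))/(2*t + 4), still 0/0.
After 2 applications of L'Hôpital's rule the quotient is (-4/(2*t + 5)^2)/(2); substituting t = -2 gives -2.

-2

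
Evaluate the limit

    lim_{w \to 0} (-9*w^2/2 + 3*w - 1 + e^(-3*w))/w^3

-9/2

Direct substitution gives 0/0.
Apply L'Hôpital: lim (-9*w + 3 - 3*e^(-3*w))/(3*w^2), still 0/0.
Apply L'Hôpital: lim (-9 + 9*e^(-3*w))/(6*w), still 0/0.
After 3 applications of L'Hôpital's rule the quotient is (-27*e^(-3*w))/(6); substituting w = 0 gives -9/2.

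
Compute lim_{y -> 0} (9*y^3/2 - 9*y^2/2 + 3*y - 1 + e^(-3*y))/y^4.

Direct substitution gives 0/0.
Apply L'Hôpital: lim (27*y^2/2 - 9*y + 3 - 3*e^(-3*y))/(4*y^3), still 0/0.
Apply L'Hôpital: lim (27*y - 9 + 9*e^(-3*y))/(12*y^2), still 0/0.
Apply L'Hôpital: lim (27 - 27*e^(-3*y))/(24*y), still 0/0.
After 4 applications of L'Hôpital's rule the quotient is (81*e^(-3*y))/(24); substituting y = 0 gives 27/8.

27/8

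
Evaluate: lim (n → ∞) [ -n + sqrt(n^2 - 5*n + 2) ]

An ∞ − ∞ form. Rationalising with the conjugate, the difference becomes (-5n + 2) / (√(n^2 - 5*n + 2) + n).
For large n the denominator behaves like 2·n, so the quotient tends to -5/2 = -5/2.

-5/2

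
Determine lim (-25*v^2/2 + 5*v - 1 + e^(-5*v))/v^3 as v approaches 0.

-125/6

Direct substitution gives 0/0.
Apply L'Hôpital: lim (-25*v + 5 - 5*e^(-5*v))/(3*v^2), still 0/0.
Apply L'Hôpital: lim (-25 + 25*e^(-5*v))/(6*v), still 0/0.
After 3 applications of L'Hôpital's rule the quotient is (-125*e^(-5*v))/(6); substituting v = 0 gives -125/6.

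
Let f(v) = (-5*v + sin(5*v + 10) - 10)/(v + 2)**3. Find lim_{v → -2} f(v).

-125/6

Direct substitution gives 0/0.
Apply L'Hôpital: lim (5*cos(5*v + 10) - 5)/(3*(v + 2)^2), still 0/0.
Apply L'Hôpital: lim (-25*sin(5*v + 10))/(6*v + 12), still 0/0.
After 3 applications of L'Hôpital's rule the quotient is (-125*cos(5*v + 10))/(6); substituting v = -2 gives -125/6.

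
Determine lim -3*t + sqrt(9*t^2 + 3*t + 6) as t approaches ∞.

This has the form ∞ − ∞. Multiply and divide by the conjugate √(9*t^2 + 3*t + 6) + 3t.
That gives (3t + 6) / (√(9*t^2 + 3*t + 6) + 3t).
Divide numerator and denominator by t: the limit is 3/(2·3) = 1/2.

1/2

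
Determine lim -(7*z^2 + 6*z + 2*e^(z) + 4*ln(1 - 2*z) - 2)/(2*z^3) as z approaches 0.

Substitution gives 0/0 (the numerator vanishes to order 3).
Expand each term to order z^3: the coefficient of z^3 in 2·e^(z) is 1/3 and in 4·ln(1 - 2z) is -32/3.
Lower-order terms cancel with the polynomial part, so the numerator is (-31/3)·z^3 + o(z^3), and the limit is (-31/3)/(-2) = 31/6.

31/6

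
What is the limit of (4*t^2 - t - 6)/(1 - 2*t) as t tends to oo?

The numerator has higher degree (2 > 1); the quotient behaves like (4/(-2))·t^1 for large |t|.
As t → +∞ this diverges to -∞.

-∞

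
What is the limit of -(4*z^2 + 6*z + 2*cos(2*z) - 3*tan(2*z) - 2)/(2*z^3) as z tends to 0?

Substitution gives 0/0; apply L'Hôpital's rule 3 times.
After differentiating numerator and denominator 3 times the quotient is (16*sin(2*z) - 144*tan(2*z)^4 - 192*tan(2*z)^2 - 48)/(-12); at z = 0 this is 4.

4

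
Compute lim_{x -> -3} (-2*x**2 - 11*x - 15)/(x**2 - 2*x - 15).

At x = -3 both the top and bottom vanish — a removable singularity. Factoring out (x + 3) from each leaves (-2*x - 5)/(x - 5), which at x = -3 equals -1/8.

-1/8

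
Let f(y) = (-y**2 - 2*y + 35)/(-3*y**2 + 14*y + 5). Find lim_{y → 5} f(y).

3/4

At y = 5 both the top and bottom vanish — a removable singularity. Factoring out (y - 5) from each leaves (-y - 7)/(-3*y - 1), which at y = 5 equals 3/4.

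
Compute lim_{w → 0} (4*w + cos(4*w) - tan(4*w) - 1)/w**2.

-8

Substitution gives 0/0 (the numerator vanishes to order 2).
Expand each term to order w^2: the coefficient of w^2 in cos(4w) is -8 and in −tan(4w) is 0.
Lower-order terms cancel with the polynomial part, so the numerator is (-8)·w^2 + o(w^2), and the limit is (-8)/(1) = -8.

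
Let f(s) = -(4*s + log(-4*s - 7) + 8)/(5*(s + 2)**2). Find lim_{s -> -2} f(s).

8/5

Direct substitution gives 0/0.
Apply L'Hôpital: lim (4 - 4/(-4*s - 7))/(-10*s - 20), still 0/0.
After 2 applications of L'Hôpital's rule the quotient is (-16/(-4*s - 7)^2)/(-10); substituting s = -2 gives 8/5.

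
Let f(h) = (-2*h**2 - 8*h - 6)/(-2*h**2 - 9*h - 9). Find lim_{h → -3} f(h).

Since h = -3 makes numerator and denominator zero, (h + 3) divides both.
Cancelling it gives (-2*h - 2)/(-2*h - 3); now plug in h = -3 to get 4/3.

4/3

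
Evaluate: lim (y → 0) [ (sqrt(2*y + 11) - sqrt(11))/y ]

A 0/0 form; rationalise with √(11 + 2y) + √11. This collapses the numerator to 2y, leaving 2/(√(11 + 2y) + √11) → 2/(2√11) = √(11)/11.

√(11)/11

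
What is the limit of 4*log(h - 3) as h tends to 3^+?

-∞

As h → 3⁺, h - 3 → 0⁺ and ln(h - 3) → −∞.
Multiplying by 4 gives -∞.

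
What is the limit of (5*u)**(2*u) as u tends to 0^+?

Base → 0⁺ and exponent → 0⁺: a 0^0 form.
Take logs: 2u·ln(5u). This is 0·(−∞); rewriting as ln(5u)/(1/(2u)) and applying L'Hôpital gives 0.
Hence the limit is e^0 = 1.

1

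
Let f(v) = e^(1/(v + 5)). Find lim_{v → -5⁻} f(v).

As v → -5⁻, 1/(v + 5) → −∞, so e^(1/(v + 5)) → 0.

0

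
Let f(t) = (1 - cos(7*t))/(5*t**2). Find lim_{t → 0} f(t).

Substitution gives 0/0.
Use (1 − cos u)/u² → 1/2 with u = 7t: the limit is 7²/(2·5) = 49/10.

49/10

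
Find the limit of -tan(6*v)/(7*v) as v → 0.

Substitution gives 0/0.
Since tan(u)/u → 1 as u → 0, tan(6v)/(6v) → 1 and the limit is 6/(-7) = -6/7.

-6/7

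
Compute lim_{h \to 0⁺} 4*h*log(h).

0

This is a 0·(−∞) form. Rewrite as 4·ln(h) / h^(−1) and apply L'Hôpital:
the derivative quotient is 4·(1/h) / (−1·h^(−2)) = (-4/1)·h^1 → 0.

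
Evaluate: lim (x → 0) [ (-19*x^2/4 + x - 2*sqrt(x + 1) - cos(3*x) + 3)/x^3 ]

-1/8

Substitution gives 0/0; apply L'Hôpital's rule 3 times.
After differentiating numerator and denominator 3 times the quotient is (-27*sin(3*x) - 3/(4*(x + 1)^(5/2)))/(6); at x = 0 this is -1/8.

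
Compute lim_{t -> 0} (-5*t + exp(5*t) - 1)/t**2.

25/2

Direct substitution gives 0/0.
Apply L'Hôpital: lim (5*e^(5*t) - 5)/(2*t), still 0/0.
After 2 applications of L'Hôpital's rule the quotient is (25*e^(5*t))/(2); substituting t = 0 gives 25/2.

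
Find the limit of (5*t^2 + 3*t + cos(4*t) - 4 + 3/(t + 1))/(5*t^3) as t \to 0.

Substitution gives 0/0; apply L'Hôpital's rule 3 times.
After differentiating numerator and denominator 3 times the quotient is (64*sin(4*t) - 18/(t + 1)^4)/(30); at t = 0 this is -3/5.

-3/5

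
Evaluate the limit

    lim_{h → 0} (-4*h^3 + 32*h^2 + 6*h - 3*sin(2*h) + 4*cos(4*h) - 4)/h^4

Substitution gives 0/0; apply L'Hôpital's rule 4 times.
After differentiating numerator and denominator 4 times the quotient is (-48*sin(2*h) + 1024*cos(4*h))/(24); at h = 0 this is 128/3.

128/3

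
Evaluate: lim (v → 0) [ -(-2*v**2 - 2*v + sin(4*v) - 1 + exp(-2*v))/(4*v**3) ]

3

Substitution gives 0/0 (the numerator vanishes to order 3).
Expand each term to order v^3: the coefficient of v^3 in sin(4v) is -32/3 and in e^(-2v) is -4/3.
Lower-order terms cancel with the polynomial part, so the numerator is (-12)·v^3 + o(v^3), and the limit is (-12)/(-4) = 3.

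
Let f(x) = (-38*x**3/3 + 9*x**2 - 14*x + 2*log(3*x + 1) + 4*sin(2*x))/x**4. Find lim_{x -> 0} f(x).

-81/2

Substitution gives 0/0; apply L'Hôpital's rule 4 times.
After differentiating numerator and denominator 4 times the quotient is (64*sin(2*x) - 972/(3*x + 1)^4)/(24); at x = 0 this is -81/2.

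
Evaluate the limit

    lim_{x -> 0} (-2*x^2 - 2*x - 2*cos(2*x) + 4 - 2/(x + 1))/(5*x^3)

Substitution gives 0/0; apply L'Hôpital's rule 3 times.
After differentiating numerator and denominator 3 times the quotient is (-16*sin(2*x) + 12/(x + 1)^4)/(30); at x = 0 this is 2/5.

2/5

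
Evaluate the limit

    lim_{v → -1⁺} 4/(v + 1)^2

As v → -1⁺, (v + 1) → 0⁺, so (v + 1)^2 → 0⁺ and 4/(v + 1)^2 → ∞.

∞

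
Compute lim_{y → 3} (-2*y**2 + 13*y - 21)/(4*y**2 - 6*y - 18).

At y = 3 both the top and bottom vanish — a removable singularity. Factoring out (y - 3) from each leaves (7 - 2*y)/(4*y + 6), which at y = 3 equals 1/18.

1/18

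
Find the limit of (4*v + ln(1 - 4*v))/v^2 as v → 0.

-8

Direct substitution gives 0/0.
Apply L'Hôpital: lim (4 - 4/(1 - 4*v))/(2*v), still 0/0.
After 2 applications of L'Hôpital's rule the quotient is (-16/(1 - 4*v)^2)/(2); substituting v = 0 gives -8.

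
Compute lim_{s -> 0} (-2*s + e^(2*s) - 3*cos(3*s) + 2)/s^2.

31/2

Substitution gives 0/0; apply L'Hôpital's rule 2 times.
After differentiating numerator and denominator 2 times the quotient is (4*e^(2*s) + 27*cos(3*s))/(2); at s = 0 this is 31/2.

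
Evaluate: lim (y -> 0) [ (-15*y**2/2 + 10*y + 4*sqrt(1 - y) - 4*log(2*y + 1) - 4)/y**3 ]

Substitution gives 0/0; apply L'Hôpital's rule 3 times.
After differentiating numerator and denominator 3 times the quotient is (-64/(2*y + 1)^3 - 3/(2*(1 - y)^(5/2)))/(6); at y = 0 this is -131/12.

-131/12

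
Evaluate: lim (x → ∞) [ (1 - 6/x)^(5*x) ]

e^(-30)

The base → 1 and the exponent → ∞: a 1^∞ form.
Take logarithms: (5x)·ln(1 - 6/x). Since ln(1+u) ~ u for small u, this behaves like (5x)·(-6/x) → -30.
So the limit is e^(-30).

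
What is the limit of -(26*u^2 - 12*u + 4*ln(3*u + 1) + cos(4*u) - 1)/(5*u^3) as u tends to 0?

Substitution gives 0/0; apply L'Hôpital's rule 3 times.
After differentiating numerator and denominator 3 times the quotient is (64*sin(4*u) + 216/(3*u + 1)^3)/(-30); at u = 0 this is -36/5.

-36/5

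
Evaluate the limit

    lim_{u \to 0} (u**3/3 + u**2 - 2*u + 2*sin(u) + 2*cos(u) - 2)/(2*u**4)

1/24

Substitution gives 0/0 (the numerator vanishes to order 4).
Expand each term to order u^4: the coefficient of u^4 in 2·cos(u) is 1/12 and in 2·sin(u) is 0.
Lower-order terms cancel with the polynomial part, so the numerator is (1/12)·u^4 + o(u^4), and the limit is (1/12)/(2) = 1/24.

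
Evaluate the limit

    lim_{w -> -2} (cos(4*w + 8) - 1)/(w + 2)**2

-8

Direct substitution gives 0/0.
Apply L'Hôpital: lim (-4*sin(4*w + 8))/(2*w + 4), still 0/0.
After 2 applications of L'Hôpital's rule the quotient is (-16*cos(4*w + 8))/(2); substituting w = -2 gives -8.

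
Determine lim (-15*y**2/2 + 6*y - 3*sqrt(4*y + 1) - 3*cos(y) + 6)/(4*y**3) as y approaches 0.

-3

Substitution gives 0/0; apply L'Hôpital's rule 3 times.
After differentiating numerator and denominator 3 times the quotient is (-3*sin(y) - 72/(4*y + 1)^(5/2))/(24); at y = 0 this is -3.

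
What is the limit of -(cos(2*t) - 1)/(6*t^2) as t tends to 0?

1/3

Direct substitution gives 0/0.
Apply L'Hôpital: lim (-2*sin(2*t))/(-12*t), still 0/0.
After 2 applications of L'Hôpital's rule the quotient is (-4*cos(2*t))/(-12); substituting t = 0 gives 1/3.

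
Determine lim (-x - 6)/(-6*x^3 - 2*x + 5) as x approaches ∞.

The denominator has degree 3 and the numerator degree 1. Dividing numerator and denominator by x^3 sends every term to 0 except the leading denominator term, so the limit is 0.

0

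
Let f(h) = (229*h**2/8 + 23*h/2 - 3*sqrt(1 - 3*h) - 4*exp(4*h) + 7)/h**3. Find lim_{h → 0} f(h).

-1805/48

Substitution gives 0/0 (the numerator vanishes to order 3).
Expand each term to order h^3: the coefficient of h^3 in -3·√(1 - 3h) is 81/16 and in -4·e^(4h) is -128/3.
Lower-order terms cancel with the polynomial part, so the numerator is (-1805/48)·h^3 + o(h^3), and the limit is (-1805/48)/(1) = -1805/48.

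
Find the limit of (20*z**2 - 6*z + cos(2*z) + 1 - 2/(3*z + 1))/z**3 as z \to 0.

54

Substitution gives 0/0 (the numerator vanishes to order 3).
Expand each term to order z^3: the coefficient of z^3 in -2·1/(1 + 3z) is 54 and in cos(2z) is 0.
Lower-order terms cancel with the polynomial part, so the numerator is (54)·z^3 + o(z^3), and the limit is (54)/(1) = 54.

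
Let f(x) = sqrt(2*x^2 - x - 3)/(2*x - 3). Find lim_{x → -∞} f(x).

For large |x|, √(2*x^2 - x - 3) ≈ √2·|x| and the denominator ≈ 2x.
Since x → −∞, |x| = −x, giving −√2/(2) = -√(2)/2.

-√(2)/2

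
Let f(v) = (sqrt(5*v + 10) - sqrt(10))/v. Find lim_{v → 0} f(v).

A 0/0 form; rationalise with √(10 + 5v) + √10. This collapses the numerator to 5v, leaving 5/(√(10 + 5v) + √10) → 5/(2√10) = √(10)/4.

√(10)/4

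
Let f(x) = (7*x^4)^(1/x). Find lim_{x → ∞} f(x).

1

Base → ∞ and exponent → 0: an ∞^0 form.
Take logs: (1/x)·ln(7·x^4) = (ln 7 + 4·ln x)/x → 0.
So the limit is e^0 = 1.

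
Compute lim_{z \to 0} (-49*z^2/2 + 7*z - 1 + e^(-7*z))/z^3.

-343/6

Direct substitution gives 0/0.
Apply L'Hôpital: lim (-49*z + 7 - 7*e^(-7*z))/(3*z^2), still 0/0.
Apply L'Hôpital: lim (-49 + 49*e^(-7*z))/(6*z), still 0/0.
After 3 applications of L'Hôpital's rule the quotient is (-343*e^(-7*z))/(6); substituting z = 0 gives -343/6.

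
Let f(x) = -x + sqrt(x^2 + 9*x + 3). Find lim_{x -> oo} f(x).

9/2

An ∞ − ∞ form. Rationalising with the conjugate, the difference becomes (9x + 3) / (√(x^2 + 9*x + 3) + x).
For large x the denominator behaves like 2·x, so the quotient tends to 9/2 = 9/2.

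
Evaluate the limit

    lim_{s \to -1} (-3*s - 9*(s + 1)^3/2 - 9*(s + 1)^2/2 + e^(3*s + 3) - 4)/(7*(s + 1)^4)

27/56

Direct substitution gives 0/0.
Apply L'Hôpital: lim (-9*s - 27*(s + 1)^2/2 + 3*e^(3*s + 3) - 12)/(28*(s + 1)^3), still 0/0.
Apply L'Hôpital: lim (-27*s + 9*e^(3*s + 3) - 36)/(84*(s + 1)^2), still 0/0.
Apply L'Hôpital: lim (27*e^(3*s + 3) - 27)/(168*s + 168), still 0/0.
After 4 applications of L'Hôpital's rule the quotient is (81*e^(3*s + 3))/(168); substituting s = -1 gives 27/56.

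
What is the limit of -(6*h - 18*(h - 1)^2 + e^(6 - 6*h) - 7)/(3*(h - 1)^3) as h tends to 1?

Direct substitution gives 0/0.
Apply L'Hôpital: lim (-36*h - 6*e^(6 - 6*h) + 42)/(-9*(h - 1)^2), still 0/0.
Apply L'Hôpital: lim (36*e^(6 - 6*h) - 36)/(18 - 18*h), still 0/0.
After 3 applications of L'Hôpital's rule the quotient is (-216*e^(6 - 6*h))/(-18); substituting h = 1 gives 12.

12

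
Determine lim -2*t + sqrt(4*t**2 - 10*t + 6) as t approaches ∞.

-5/2

This has the form ∞ − ∞. Multiply and divide by the conjugate √(4*t^2 - 10*t + 6) + 2t.
That gives (-10t + 6) / (√(4*t^2 - 10*t + 6) + 2t).
Divide numerator and denominator by t: the limit is -10/(2·2) = -5/2.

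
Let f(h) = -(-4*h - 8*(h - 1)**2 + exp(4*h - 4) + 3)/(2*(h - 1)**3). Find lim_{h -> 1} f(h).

-16/3

Direct substitution gives 0/0.
Apply L'Hôpital: lim (-16*h + 4*e^(4*h - 4) + 12)/(-6*(h - 1)^2), still 0/0.
Apply L'Hôpital: lim (16*e^(4*h - 4) - 16)/(12 - 12*h), still 0/0.
After 3 applications of L'Hôpital's rule the quotient is (64*e^(4*h - 4))/(-12); substituting h = 1 gives -16/3.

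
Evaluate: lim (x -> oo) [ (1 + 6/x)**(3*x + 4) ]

e^(18)

The base → 1 and the exponent → ∞: a 1^∞ form.
Take logarithms: (3x + 4)·ln(1 + 6/x). Since ln(1+u) ~ u for small u, this behaves like (3x)·(6/x) → 18.
So the limit is e^(18).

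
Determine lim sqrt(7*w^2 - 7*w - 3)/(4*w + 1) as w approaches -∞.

-√(7)/4

For large |w|, √(7*w^2 - 7*w - 3) ≈ √7·|w| and the denominator ≈ 4w.
Since w → −∞, |w| = −w, giving −√7/(4) = -√(7)/4.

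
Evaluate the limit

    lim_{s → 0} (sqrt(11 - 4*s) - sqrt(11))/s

A 0/0 form; rationalise with √(11 - 4s) + √11. This collapses the numerator to -4s, leaving -4/(√(11 - 4s) + √11) → -4/(2√11) = -2*√(11)/11.

-2*√(11)/11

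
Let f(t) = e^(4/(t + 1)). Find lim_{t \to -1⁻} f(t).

As t → -1⁻, 4/(t + 1) → −∞, so e^(4/(t + 1)) → 0.

0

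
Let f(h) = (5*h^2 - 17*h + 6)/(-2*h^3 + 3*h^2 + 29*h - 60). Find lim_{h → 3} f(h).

Since h = 3 makes numerator and denominator zero, (h - 3) divides both.
Cancelling it gives (5*h - 2)/(-2*h^2 - 3*h + 20); now plug in h = 3 to get -13/7.

-13/7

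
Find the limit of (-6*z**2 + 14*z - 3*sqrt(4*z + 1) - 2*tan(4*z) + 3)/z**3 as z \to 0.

-164/3

Substitution gives 0/0; apply L'Hôpital's rule 3 times.
After differentiating numerator and denominator 3 times the quotient is (-512*tan(4*z)^2/cos(4*z)^2 - 256/cos(4*z)^4 - 72/(4*z + 1)^(5/2))/(6); at z = 0 this is -164/3.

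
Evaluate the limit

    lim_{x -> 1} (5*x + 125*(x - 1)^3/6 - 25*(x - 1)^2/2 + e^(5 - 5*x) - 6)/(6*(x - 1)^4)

Direct substitution gives 0/0.
Apply L'Hôpital: lim (-25*x + 125*(x - 1)^2/2 - 5*e^(5 - 5*x) + 30)/(24*(x - 1)^3), still 0/0.
Apply L'Hôpital: lim (125*x + 25*e^(5 - 5*x) - 150)/(72*(x - 1)^2), still 0/0.
Apply L'Hôpital: lim (125 - 125*e^(5 - 5*x))/(144*x - 144), still 0/0.
After 4 applications of L'Hôpital's rule the quotient is (625*e^(5 - 5*x))/(144); substituting x = 1 gives 625/144.

625/144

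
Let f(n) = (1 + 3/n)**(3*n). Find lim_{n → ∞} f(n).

The base → 1 and the exponent → ∞: a 1^∞ form.
Take logarithms: (3n)·ln(1 + 3/n). Since ln(1+u) ~ u for small u, this behaves like (3n)·(3/n) → 9.
So the limit is e^(9).

e^(9)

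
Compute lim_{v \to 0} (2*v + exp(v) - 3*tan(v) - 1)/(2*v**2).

Substitution gives 0/0; apply L'Hôpital's rule 2 times.
After differentiating numerator and denominator 2 times the quotient is (e^(v) - 6*tan(v)/cos(v)^2)/(4); at v = 0 this is 1/4.

1/4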